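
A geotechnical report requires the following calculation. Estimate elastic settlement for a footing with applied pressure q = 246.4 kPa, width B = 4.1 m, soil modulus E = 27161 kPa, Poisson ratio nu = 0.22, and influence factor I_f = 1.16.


Result: 41.057 mm

Derivation:
Using Se = q * B * (1 - nu^2) * I_f / E
1 - nu^2 = 1 - 0.22^2 = 0.9516
Se = 246.4 * 4.1 * 0.9516 * 1.16 / 27161
Se = 0.041057 m
Convert to mm: Se = 0.041057 * 1000 = 41.057 mm


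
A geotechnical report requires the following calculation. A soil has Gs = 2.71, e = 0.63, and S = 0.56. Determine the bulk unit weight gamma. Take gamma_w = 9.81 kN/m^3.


Using gamma = gamma_w * (Gs + S*e) / (1 + e)
Numerator: Gs + S*e = 2.71 + 0.56*0.63 = 3.0628
Denominator: 1 + e = 1 + 0.63 = 1.63
gamma = 9.81 * 3.0628 / 1.63
gamma = 18.433 kN/m^3


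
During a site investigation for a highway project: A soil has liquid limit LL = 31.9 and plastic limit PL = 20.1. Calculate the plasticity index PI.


Using PI = LL - PL
PI = 31.9 - 20.1
PI = 11.8


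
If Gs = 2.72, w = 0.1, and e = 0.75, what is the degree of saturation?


Using S = Gs * w / e
S = 2.72 * 0.1 / 0.75
S = 0.3627


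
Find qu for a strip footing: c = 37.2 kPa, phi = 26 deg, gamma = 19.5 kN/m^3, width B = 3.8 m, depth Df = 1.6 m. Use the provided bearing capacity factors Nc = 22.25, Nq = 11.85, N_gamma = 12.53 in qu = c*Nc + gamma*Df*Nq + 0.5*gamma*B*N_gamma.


Result: 1661.66 kPa

Derivation:
Compute qu = c*Nc + gamma*Df*Nq + 0.5*gamma*B*N_gamma
Term 1: 37.2 * 22.25 = 827.7
Term 2: 19.5 * 1.6 * 11.85 = 369.72
Term 3: 0.5 * 19.5 * 3.8 * 12.53 = 464.2365
qu = 827.7 + 369.72 + 464.2365
qu = 1661.66 kPa


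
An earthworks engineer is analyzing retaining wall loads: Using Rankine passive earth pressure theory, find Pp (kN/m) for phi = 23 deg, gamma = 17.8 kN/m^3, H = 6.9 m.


Compute passive earth pressure coefficient:
Kp = tan^2(45 + phi/2) = tan^2(56.5) = 2.282623
Compute passive force:
Pp = 0.5 * Kp * gamma * H^2
Pp = 0.5 * 2.282623 * 17.8 * 6.9^2
Pp = 967.21 kN/m


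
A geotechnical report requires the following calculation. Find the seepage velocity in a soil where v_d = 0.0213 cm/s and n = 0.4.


Result: 0.05325 cm/s

Derivation:
Using v_s = v_d / n
v_s = 0.0213 / 0.4
v_s = 0.05325 cm/s


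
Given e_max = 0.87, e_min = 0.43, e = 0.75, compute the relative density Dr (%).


Using Dr = (e_max - e) / (e_max - e_min) * 100
e_max - e = 0.87 - 0.75 = 0.12
e_max - e_min = 0.87 - 0.43 = 0.44
Dr = 0.12 / 0.44 * 100
Dr = 27.27 %


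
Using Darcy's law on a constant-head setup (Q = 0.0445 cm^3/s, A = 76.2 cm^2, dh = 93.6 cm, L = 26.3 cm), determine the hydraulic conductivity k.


Compute hydraulic gradient:
i = dh / L = 93.6 / 26.3 = 3.55894
Then apply Darcy's law:
k = Q / (A * i)
k = 0.0445 / (76.2 * 3.55894)
k = 0.0445 / 271.191
k = 0.000164 cm/s


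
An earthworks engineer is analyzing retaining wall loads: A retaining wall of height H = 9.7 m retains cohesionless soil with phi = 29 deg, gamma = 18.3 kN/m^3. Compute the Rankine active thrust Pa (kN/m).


Compute active earth pressure coefficient:
Ka = tan^2(45 - phi/2) = tan^2(30.5) = 0.346974
Compute active force:
Pa = 0.5 * Ka * gamma * H^2
Pa = 0.5 * 0.346974 * 18.3 * 9.7^2
Pa = 298.72 kN/m


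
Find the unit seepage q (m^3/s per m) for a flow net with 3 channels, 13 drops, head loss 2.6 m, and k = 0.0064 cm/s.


Result: 3.84e-05 m^3/s per m

Derivation:
Convert k to m/s for unit consistency with H:
k = 0.0064 cm/s = 0.0064 / 100 m/s = 6.4e-05 m/s
Using q = k * H * Nf / Nd
Nf / Nd = 3 / 13 = 0.2308
q = 6.4e-05 * 2.6 * 0.2308
q = 3.84e-05 m^3/s per m


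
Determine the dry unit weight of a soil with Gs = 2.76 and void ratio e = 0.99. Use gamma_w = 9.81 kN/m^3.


Using gamma_d = Gs * gamma_w / (1 + e)
gamma_d = 2.76 * 9.81 / (1 + 0.99)
gamma_d = 2.76 * 9.81 / 1.99
gamma_d = 13.606 kN/m^3


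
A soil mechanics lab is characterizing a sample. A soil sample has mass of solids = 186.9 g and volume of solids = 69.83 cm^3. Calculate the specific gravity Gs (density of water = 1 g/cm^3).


Using Gs = m_s / (V_s * rho_w)
Since rho_w = 1 g/cm^3:
Gs = 186.9 / 69.83
Gs = 2.677


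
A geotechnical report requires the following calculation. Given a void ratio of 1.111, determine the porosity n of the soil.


Using the relation n = e / (1 + e)
n = 1.111 / (1 + 1.111)
n = 1.111 / 2.111
n = 0.5263


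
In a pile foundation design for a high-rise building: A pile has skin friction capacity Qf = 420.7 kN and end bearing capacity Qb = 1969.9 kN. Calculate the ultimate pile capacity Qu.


Using Qu = Qf + Qb
Qu = 420.7 + 1969.9
Qu = 2390.6 kN


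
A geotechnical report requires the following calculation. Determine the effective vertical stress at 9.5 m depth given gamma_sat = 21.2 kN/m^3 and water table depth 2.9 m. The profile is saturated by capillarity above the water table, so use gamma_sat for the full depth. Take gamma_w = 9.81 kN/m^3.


Total stress = gamma_sat * depth
sigma = 21.2 * 9.5 = 201.4 kPa
Pore water pressure u = gamma_w * (depth - d_wt)
u = 9.81 * (9.5 - 2.9) = 64.746 kPa
Effective stress = sigma - u
sigma' = 201.4 - 64.746 = 136.65 kPa


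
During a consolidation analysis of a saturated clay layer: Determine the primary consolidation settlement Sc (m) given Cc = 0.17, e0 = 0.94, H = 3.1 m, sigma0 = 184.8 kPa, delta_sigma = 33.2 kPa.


Result: 0.0195 m

Derivation:
Using Sc = Cc * H / (1 + e0) * log10((sigma0 + delta_sigma) / sigma0)
Stress ratio = (184.8 + 33.2) / 184.8 = 1.17965
log10(1.17965) = 0.0717545
Cc * H / (1 + e0) = 0.17 * 3.1 / (1 + 0.94) = 0.271649
Sc = 0.271649 * 0.0717545
Sc = 0.0195 m


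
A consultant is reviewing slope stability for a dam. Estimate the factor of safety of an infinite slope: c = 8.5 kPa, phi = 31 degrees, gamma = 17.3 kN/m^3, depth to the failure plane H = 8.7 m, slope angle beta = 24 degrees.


Result: 1.502

Derivation:
Using Fs = c / (gamma*H*sin(beta)*cos(beta)) + tan(phi)/tan(beta)
Cohesion contribution = 8.5 / (17.3*8.7*sin(24)*cos(24))
Cohesion contribution = 0.151988
Friction contribution = tan(31)/tan(24) = 1.34956
Fs = 0.151988 + 1.34956
Fs = 1.502


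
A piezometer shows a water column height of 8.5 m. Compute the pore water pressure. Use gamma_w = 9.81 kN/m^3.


Using u = gamma_w * h_w
u = 9.81 * 8.5
u = 83.39 kPa


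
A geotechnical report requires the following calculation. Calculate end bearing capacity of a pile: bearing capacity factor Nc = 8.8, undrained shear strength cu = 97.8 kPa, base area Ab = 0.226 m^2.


Using Qb = Nc * cu * Ab
Qb = 8.8 * 97.8 * 0.226
Qb = 194.5 kN


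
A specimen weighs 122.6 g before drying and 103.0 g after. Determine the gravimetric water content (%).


Using w = (m_wet - m_dry) / m_dry * 100
m_wet - m_dry = 122.6 - 103.0 = 19.6 g
w = 19.6 / 103.0 * 100
w = 19.03 %


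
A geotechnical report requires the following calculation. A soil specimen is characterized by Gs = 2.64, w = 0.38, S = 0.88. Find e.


Using the relation e = Gs * w / S
e = 2.64 * 0.38 / 0.88
e = 1.14


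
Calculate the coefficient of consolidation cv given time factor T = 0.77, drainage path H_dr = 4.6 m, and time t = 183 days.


Using cv = T * H_dr^2 / t
H_dr^2 = 4.6^2 = 21.16
cv = 0.77 * 21.16 / 183
cv = 0.08903 m^2/day


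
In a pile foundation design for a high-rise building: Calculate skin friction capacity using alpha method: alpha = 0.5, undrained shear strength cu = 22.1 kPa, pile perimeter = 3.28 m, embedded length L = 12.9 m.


Result: 467.55 kN

Derivation:
Using Qs = alpha * cu * perimeter * L
Qs = 0.5 * 22.1 * 3.28 * 12.9
Qs = 467.55 kN


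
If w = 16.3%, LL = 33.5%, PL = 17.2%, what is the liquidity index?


Result: -0.055

Derivation:
First compute the plasticity index:
PI = LL - PL = 33.5 - 17.2 = 16.3
Then compute the liquidity index:
LI = (w - PL) / PI
LI = (16.3 - 17.2) / 16.3
LI = -0.055


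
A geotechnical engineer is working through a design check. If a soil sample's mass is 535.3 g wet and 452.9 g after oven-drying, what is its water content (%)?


Result: 18.19 %

Derivation:
Using w = (m_wet - m_dry) / m_dry * 100
m_wet - m_dry = 535.3 - 452.9 = 82.4 g
w = 82.4 / 452.9 * 100
w = 18.19 %


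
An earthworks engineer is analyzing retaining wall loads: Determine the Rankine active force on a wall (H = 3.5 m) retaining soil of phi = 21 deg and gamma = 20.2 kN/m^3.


Compute active earth pressure coefficient:
Ka = tan^2(45 - phi/2) = tan^2(34.5) = 0.472355
Compute active force:
Pa = 0.5 * Ka * gamma * H^2
Pa = 0.5 * 0.472355 * 20.2 * 3.5^2
Pa = 58.44 kN/m


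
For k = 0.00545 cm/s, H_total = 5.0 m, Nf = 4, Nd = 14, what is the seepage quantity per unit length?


Result: 7.786e-05 m^3/s per m

Derivation:
Convert k to m/s for unit consistency with H:
k = 0.00545 cm/s = 0.00545 / 100 m/s = 5.45e-05 m/s
Using q = k * H * Nf / Nd
Nf / Nd = 4 / 14 = 0.2857
q = 5.45e-05 * 5.0 * 0.2857
q = 7.786e-05 m^3/s per m


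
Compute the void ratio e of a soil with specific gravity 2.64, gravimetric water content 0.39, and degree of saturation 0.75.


Using the relation e = Gs * w / S
e = 2.64 * 0.39 / 0.75
e = 1.3728


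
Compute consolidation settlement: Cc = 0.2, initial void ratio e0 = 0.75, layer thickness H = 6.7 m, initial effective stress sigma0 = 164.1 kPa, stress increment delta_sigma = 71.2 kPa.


Result: 0.1198 m

Derivation:
Using Sc = Cc * H / (1 + e0) * log10((sigma0 + delta_sigma) / sigma0)
Stress ratio = (164.1 + 71.2) / 164.1 = 1.43388
log10(1.43388) = 0.156513
Cc * H / (1 + e0) = 0.2 * 6.7 / (1 + 0.75) = 0.765714
Sc = 0.765714 * 0.156513
Sc = 0.1198 m


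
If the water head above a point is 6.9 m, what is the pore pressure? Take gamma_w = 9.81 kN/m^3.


Using u = gamma_w * h_w
u = 9.81 * 6.9
u = 67.69 kPa


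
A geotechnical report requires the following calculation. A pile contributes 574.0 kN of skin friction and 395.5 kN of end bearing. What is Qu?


Result: 969.5 kN

Derivation:
Using Qu = Qf + Qb
Qu = 574.0 + 395.5
Qu = 969.5 kN


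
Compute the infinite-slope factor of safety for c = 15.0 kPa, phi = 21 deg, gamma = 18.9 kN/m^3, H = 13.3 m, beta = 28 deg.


Using Fs = c / (gamma*H*sin(beta)*cos(beta)) + tan(phi)/tan(beta)
Cohesion contribution = 15.0 / (18.9*13.3*sin(28)*cos(28))
Cohesion contribution = 0.143957
Friction contribution = tan(21)/tan(28) = 0.721943
Fs = 0.143957 + 0.721943
Fs = 0.866


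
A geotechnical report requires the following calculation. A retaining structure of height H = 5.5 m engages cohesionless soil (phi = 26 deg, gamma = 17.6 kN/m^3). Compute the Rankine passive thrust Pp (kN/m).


Compute passive earth pressure coefficient:
Kp = tan^2(45 + phi/2) = tan^2(58.0) = 2.561071
Compute passive force:
Pp = 0.5 * Kp * gamma * H^2
Pp = 0.5 * 2.561071 * 17.6 * 5.5^2
Pp = 681.76 kN/m


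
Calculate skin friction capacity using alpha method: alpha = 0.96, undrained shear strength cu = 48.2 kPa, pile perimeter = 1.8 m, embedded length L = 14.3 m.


Result: 1191.04 kN

Derivation:
Using Qs = alpha * cu * perimeter * L
Qs = 0.96 * 48.2 * 1.8 * 14.3
Qs = 1191.04 kN


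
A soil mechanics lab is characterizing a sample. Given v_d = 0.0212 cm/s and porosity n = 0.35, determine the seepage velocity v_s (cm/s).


Using v_s = v_d / n
v_s = 0.0212 / 0.35
v_s = 0.06057 cm/s


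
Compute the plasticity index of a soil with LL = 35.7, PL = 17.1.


Using PI = LL - PL
PI = 35.7 - 17.1
PI = 18.6


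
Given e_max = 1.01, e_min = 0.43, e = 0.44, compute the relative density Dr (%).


Using Dr = (e_max - e) / (e_max - e_min) * 100
e_max - e = 1.01 - 0.44 = 0.57
e_max - e_min = 1.01 - 0.43 = 0.58
Dr = 0.57 / 0.58 * 100
Dr = 98.28 %


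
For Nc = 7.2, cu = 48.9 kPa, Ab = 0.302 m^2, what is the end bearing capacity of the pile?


Using Qb = Nc * cu * Ab
Qb = 7.2 * 48.9 * 0.302
Qb = 106.33 kN


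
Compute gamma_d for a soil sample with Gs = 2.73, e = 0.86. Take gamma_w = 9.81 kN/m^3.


Using gamma_d = Gs * gamma_w / (1 + e)
gamma_d = 2.73 * 9.81 / (1 + 0.86)
gamma_d = 2.73 * 9.81 / 1.86
gamma_d = 14.399 kN/m^3


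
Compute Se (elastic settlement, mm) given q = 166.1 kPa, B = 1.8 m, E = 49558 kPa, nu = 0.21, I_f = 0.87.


Using Se = q * B * (1 - nu^2) * I_f / E
1 - nu^2 = 1 - 0.21^2 = 0.9559
Se = 166.1 * 1.8 * 0.9559 * 0.87 / 49558
Se = 0.005017 m
Convert to mm: Se = 0.005017 * 1000 = 5.017 mm


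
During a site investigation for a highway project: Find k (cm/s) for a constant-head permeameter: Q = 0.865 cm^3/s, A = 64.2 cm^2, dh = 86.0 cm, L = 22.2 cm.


Result: 0.003478 cm/s

Derivation:
Compute hydraulic gradient:
i = dh / L = 86.0 / 22.2 = 3.87387
Then apply Darcy's law:
k = Q / (A * i)
k = 0.865 / (64.2 * 3.87387)
k = 0.865 / 248.703
k = 0.003478 cm/s


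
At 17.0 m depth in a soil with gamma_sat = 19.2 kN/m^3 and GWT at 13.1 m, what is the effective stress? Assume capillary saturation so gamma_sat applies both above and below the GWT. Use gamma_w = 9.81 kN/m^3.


Total stress = gamma_sat * depth
sigma = 19.2 * 17.0 = 326.4 kPa
Pore water pressure u = gamma_w * (depth - d_wt)
u = 9.81 * (17.0 - 13.1) = 38.259 kPa
Effective stress = sigma - u
sigma' = 326.4 - 38.259 = 288.14 kPa


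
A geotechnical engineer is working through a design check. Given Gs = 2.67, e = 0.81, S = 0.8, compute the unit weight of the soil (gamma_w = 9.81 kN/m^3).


Using gamma = gamma_w * (Gs + S*e) / (1 + e)
Numerator: Gs + S*e = 2.67 + 0.8*0.81 = 3.318
Denominator: 1 + e = 1 + 0.81 = 1.81
gamma = 9.81 * 3.318 / 1.81
gamma = 17.983 kN/m^3


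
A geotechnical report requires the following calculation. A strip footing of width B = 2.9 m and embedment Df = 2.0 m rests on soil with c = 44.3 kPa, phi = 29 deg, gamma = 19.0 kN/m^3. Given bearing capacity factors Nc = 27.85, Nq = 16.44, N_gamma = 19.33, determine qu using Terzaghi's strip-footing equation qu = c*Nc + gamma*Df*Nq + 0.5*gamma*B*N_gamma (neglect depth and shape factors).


Compute qu = c*Nc + gamma*Df*Nq + 0.5*gamma*B*N_gamma
Term 1: 44.3 * 27.85 = 1233.755
Term 2: 19.0 * 2.0 * 16.44 = 624.72
Term 3: 0.5 * 19.0 * 2.9 * 19.33 = 532.5415
qu = 1233.755 + 624.72 + 532.5415
qu = 2391.02 kPa


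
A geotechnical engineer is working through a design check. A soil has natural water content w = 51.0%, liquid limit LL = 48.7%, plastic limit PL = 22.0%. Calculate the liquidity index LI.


First compute the plasticity index:
PI = LL - PL = 48.7 - 22.0 = 26.7
Then compute the liquidity index:
LI = (w - PL) / PI
LI = (51.0 - 22.0) / 26.7
LI = 1.086


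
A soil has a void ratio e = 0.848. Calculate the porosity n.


Using the relation n = e / (1 + e)
n = 0.848 / (1 + 0.848)
n = 0.848 / 1.848
n = 0.4589


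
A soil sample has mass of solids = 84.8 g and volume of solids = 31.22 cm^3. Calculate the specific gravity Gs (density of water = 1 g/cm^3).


Result: 2.716

Derivation:
Using Gs = m_s / (V_s * rho_w)
Since rho_w = 1 g/cm^3:
Gs = 84.8 / 31.22
Gs = 2.716


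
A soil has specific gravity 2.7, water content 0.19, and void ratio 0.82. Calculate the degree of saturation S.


Result: 0.6256

Derivation:
Using S = Gs * w / e
S = 2.7 * 0.19 / 0.82
S = 0.6256


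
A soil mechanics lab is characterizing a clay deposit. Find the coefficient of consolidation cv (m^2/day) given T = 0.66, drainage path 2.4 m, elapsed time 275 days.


Result: 0.01382 m^2/day

Derivation:
Using cv = T * H_dr^2 / t
H_dr^2 = 2.4^2 = 5.76
cv = 0.66 * 5.76 / 275
cv = 0.01382 m^2/day


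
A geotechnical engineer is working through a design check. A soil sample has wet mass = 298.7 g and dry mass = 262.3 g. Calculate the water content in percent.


Using w = (m_wet - m_dry) / m_dry * 100
m_wet - m_dry = 298.7 - 262.3 = 36.4 g
w = 36.4 / 262.3 * 100
w = 13.88 %


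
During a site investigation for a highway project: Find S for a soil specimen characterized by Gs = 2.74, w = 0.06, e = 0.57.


Result: 0.2884

Derivation:
Using S = Gs * w / e
S = 2.74 * 0.06 / 0.57
S = 0.2884


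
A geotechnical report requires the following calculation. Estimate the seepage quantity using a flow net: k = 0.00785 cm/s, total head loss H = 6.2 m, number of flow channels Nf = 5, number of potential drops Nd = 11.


Result: 0.0002212 m^3/s per m

Derivation:
Convert k to m/s for unit consistency with H:
k = 0.00785 cm/s = 0.00785 / 100 m/s = 7.85e-05 m/s
Using q = k * H * Nf / Nd
Nf / Nd = 5 / 11 = 0.4545
q = 7.85e-05 * 6.2 * 0.4545
q = 0.0002212 m^3/s per m


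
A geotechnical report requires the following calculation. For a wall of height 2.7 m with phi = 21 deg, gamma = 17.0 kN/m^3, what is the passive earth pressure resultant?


Compute passive earth pressure coefficient:
Kp = tan^2(45 + phi/2) = tan^2(55.5) = 2.117051
Compute passive force:
Pp = 0.5 * Kp * gamma * H^2
Pp = 0.5 * 2.117051 * 17.0 * 2.7^2
Pp = 131.18 kN/m


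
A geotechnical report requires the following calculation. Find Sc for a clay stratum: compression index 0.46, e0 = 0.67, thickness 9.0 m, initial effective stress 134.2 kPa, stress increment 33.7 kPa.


Using Sc = Cc * H / (1 + e0) * log10((sigma0 + delta_sigma) / sigma0)
Stress ratio = (134.2 + 33.7) / 134.2 = 1.25112
log10(1.25112) = 0.0972982
Cc * H / (1 + e0) = 0.46 * 9.0 / (1 + 0.67) = 2.47904
Sc = 2.47904 * 0.0972982
Sc = 0.2412 m


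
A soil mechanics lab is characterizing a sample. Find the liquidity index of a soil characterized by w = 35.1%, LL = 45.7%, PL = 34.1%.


First compute the plasticity index:
PI = LL - PL = 45.7 - 34.1 = 11.6
Then compute the liquidity index:
LI = (w - PL) / PI
LI = (35.1 - 34.1) / 11.6
LI = 0.086


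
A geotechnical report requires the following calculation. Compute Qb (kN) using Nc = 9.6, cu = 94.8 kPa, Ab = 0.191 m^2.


Using Qb = Nc * cu * Ab
Qb = 9.6 * 94.8 * 0.191
Qb = 173.83 kN


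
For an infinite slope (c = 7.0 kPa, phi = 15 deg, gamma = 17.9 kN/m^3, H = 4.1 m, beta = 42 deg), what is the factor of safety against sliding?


Using Fs = c / (gamma*H*sin(beta)*cos(beta)) + tan(phi)/tan(beta)
Cohesion contribution = 7.0 / (17.9*4.1*sin(42)*cos(42))
Cohesion contribution = 0.191812
Friction contribution = tan(15)/tan(42) = 0.297588
Fs = 0.191812 + 0.297588
Fs = 0.489


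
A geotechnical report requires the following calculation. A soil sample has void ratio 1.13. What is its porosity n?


Using the relation n = e / (1 + e)
n = 1.13 / (1 + 1.13)
n = 1.13 / 2.13
n = 0.5305


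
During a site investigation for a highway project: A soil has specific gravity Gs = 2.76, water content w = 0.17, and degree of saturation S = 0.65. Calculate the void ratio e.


Result: 0.7218

Derivation:
Using the relation e = Gs * w / S
e = 2.76 * 0.17 / 0.65
e = 0.7218


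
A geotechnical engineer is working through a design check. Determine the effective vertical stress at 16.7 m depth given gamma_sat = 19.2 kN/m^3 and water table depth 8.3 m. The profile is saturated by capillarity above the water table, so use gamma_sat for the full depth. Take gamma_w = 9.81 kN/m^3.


Total stress = gamma_sat * depth
sigma = 19.2 * 16.7 = 320.64 kPa
Pore water pressure u = gamma_w * (depth - d_wt)
u = 9.81 * (16.7 - 8.3) = 82.404 kPa
Effective stress = sigma - u
sigma' = 320.64 - 82.404 = 238.24 kPa


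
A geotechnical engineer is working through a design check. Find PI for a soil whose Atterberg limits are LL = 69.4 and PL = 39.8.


Using PI = LL - PL
PI = 69.4 - 39.8
PI = 29.6


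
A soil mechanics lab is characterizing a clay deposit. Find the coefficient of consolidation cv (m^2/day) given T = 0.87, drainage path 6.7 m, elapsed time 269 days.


Result: 0.14518 m^2/day

Derivation:
Using cv = T * H_dr^2 / t
H_dr^2 = 6.7^2 = 44.89
cv = 0.87 * 44.89 / 269
cv = 0.14518 m^2/day


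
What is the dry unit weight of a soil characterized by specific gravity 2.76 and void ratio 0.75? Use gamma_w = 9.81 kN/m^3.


Using gamma_d = Gs * gamma_w / (1 + e)
gamma_d = 2.76 * 9.81 / (1 + 0.75)
gamma_d = 2.76 * 9.81 / 1.75
gamma_d = 15.472 kN/m^3


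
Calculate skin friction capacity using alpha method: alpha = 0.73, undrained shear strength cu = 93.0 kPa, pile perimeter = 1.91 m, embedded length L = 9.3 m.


Using Qs = alpha * cu * perimeter * L
Qs = 0.73 * 93.0 * 1.91 * 9.3
Qs = 1205.93 kN


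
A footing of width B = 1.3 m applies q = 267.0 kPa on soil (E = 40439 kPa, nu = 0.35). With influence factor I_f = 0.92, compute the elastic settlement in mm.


Using Se = q * B * (1 - nu^2) * I_f / E
1 - nu^2 = 1 - 0.35^2 = 0.8775
Se = 267.0 * 1.3 * 0.8775 * 0.92 / 40439
Se = 0.006929 m
Convert to mm: Se = 0.006929 * 1000 = 6.929 mm


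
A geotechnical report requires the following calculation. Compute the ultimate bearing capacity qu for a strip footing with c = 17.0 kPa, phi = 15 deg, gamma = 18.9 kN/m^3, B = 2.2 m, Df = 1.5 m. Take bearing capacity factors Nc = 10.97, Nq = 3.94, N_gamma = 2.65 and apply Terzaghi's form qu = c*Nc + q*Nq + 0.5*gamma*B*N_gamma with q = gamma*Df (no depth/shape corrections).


Compute qu = c*Nc + gamma*Df*Nq + 0.5*gamma*B*N_gamma
Term 1: 17.0 * 10.97 = 186.49
Term 2: 18.9 * 1.5 * 3.94 = 111.699
Term 3: 0.5 * 18.9 * 2.2 * 2.65 = 55.0935
qu = 186.49 + 111.699 + 55.0935
qu = 353.28 kPa


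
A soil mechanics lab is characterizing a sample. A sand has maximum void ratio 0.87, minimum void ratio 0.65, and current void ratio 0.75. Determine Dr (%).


Result: 54.55 %

Derivation:
Using Dr = (e_max - e) / (e_max - e_min) * 100
e_max - e = 0.87 - 0.75 = 0.12
e_max - e_min = 0.87 - 0.65 = 0.22
Dr = 0.12 / 0.22 * 100
Dr = 54.55 %


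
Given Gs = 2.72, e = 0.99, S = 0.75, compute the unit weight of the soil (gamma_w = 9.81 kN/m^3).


Using gamma = gamma_w * (Gs + S*e) / (1 + e)
Numerator: Gs + S*e = 2.72 + 0.75*0.99 = 3.4625
Denominator: 1 + e = 1 + 0.99 = 1.99
gamma = 9.81 * 3.4625 / 1.99
gamma = 17.069 kN/m^3


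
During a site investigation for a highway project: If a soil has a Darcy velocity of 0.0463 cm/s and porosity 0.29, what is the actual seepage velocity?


Result: 0.15966 cm/s

Derivation:
Using v_s = v_d / n
v_s = 0.0463 / 0.29
v_s = 0.15966 cm/s


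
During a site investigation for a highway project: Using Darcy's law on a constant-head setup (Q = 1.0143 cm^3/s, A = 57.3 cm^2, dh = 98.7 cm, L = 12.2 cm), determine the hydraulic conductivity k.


Result: 0.002188 cm/s

Derivation:
Compute hydraulic gradient:
i = dh / L = 98.7 / 12.2 = 8.09016
Then apply Darcy's law:
k = Q / (A * i)
k = 1.0143 / (57.3 * 8.09016)
k = 1.0143 / 463.566
k = 0.002188 cm/s


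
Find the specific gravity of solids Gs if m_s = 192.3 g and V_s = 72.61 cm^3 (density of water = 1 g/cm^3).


Result: 2.648

Derivation:
Using Gs = m_s / (V_s * rho_w)
Since rho_w = 1 g/cm^3:
Gs = 192.3 / 72.61
Gs = 2.648


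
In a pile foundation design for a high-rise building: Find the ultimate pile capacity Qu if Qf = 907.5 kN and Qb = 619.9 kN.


Using Qu = Qf + Qb
Qu = 907.5 + 619.9
Qu = 1527.4 kN


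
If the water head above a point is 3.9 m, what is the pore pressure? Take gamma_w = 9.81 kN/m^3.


Using u = gamma_w * h_w
u = 9.81 * 3.9
u = 38.26 kPa


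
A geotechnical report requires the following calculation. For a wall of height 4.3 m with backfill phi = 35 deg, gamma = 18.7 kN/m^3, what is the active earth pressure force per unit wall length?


Result: 46.85 kN/m

Derivation:
Compute active earth pressure coefficient:
Ka = tan^2(45 - phi/2) = tan^2(27.5) = 0.27099
Compute active force:
Pa = 0.5 * Ka * gamma * H^2
Pa = 0.5 * 0.27099 * 18.7 * 4.3^2
Pa = 46.85 kN/m


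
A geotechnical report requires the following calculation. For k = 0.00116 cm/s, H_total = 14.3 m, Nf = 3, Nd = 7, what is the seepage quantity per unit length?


Result: 7.109e-05 m^3/s per m

Derivation:
Convert k to m/s for unit consistency with H:
k = 0.00116 cm/s = 0.00116 / 100 m/s = 1.16e-05 m/s
Using q = k * H * Nf / Nd
Nf / Nd = 3 / 7 = 0.4286
q = 1.16e-05 * 14.3 * 0.4286
q = 7.109e-05 m^3/s per m


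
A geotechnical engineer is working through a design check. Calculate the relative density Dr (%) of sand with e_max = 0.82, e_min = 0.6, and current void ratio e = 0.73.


Using Dr = (e_max - e) / (e_max - e_min) * 100
e_max - e = 0.82 - 0.73 = 0.09
e_max - e_min = 0.82 - 0.6 = 0.22
Dr = 0.09 / 0.22 * 100
Dr = 40.91 %


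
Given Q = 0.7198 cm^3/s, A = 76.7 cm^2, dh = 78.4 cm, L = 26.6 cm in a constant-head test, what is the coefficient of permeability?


Compute hydraulic gradient:
i = dh / L = 78.4 / 26.6 = 2.94737
Then apply Darcy's law:
k = Q / (A * i)
k = 0.7198 / (76.7 * 2.94737)
k = 0.7198 / 226.063
k = 0.003184 cm/s


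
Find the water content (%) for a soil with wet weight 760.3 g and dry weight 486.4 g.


Using w = (m_wet - m_dry) / m_dry * 100
m_wet - m_dry = 760.3 - 486.4 = 273.9 g
w = 273.9 / 486.4 * 100
w = 56.31 %


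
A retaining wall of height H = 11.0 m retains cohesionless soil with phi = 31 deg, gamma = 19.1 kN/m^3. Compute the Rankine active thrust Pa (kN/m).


Compute active earth pressure coefficient:
Ka = tan^2(45 - phi/2) = tan^2(29.5) = 0.320099
Compute active force:
Pa = 0.5 * Ka * gamma * H^2
Pa = 0.5 * 0.320099 * 19.1 * 11.0^2
Pa = 369.89 kN/m


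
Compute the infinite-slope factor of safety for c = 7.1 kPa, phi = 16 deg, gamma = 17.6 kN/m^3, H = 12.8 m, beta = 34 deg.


Using Fs = c / (gamma*H*sin(beta)*cos(beta)) + tan(phi)/tan(beta)
Cohesion contribution = 7.1 / (17.6*12.8*sin(34)*cos(34))
Cohesion contribution = 0.0679829
Friction contribution = tan(16)/tan(34) = 0.425118
Fs = 0.0679829 + 0.425118
Fs = 0.493


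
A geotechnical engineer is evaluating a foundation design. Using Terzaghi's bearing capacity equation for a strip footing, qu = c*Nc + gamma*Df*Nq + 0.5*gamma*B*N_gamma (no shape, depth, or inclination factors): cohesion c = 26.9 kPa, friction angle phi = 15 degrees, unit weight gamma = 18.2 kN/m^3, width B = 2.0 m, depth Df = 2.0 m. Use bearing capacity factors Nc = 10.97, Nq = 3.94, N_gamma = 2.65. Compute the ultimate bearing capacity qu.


Compute qu = c*Nc + gamma*Df*Nq + 0.5*gamma*B*N_gamma
Term 1: 26.9 * 10.97 = 295.093
Term 2: 18.2 * 2.0 * 3.94 = 143.416
Term 3: 0.5 * 18.2 * 2.0 * 2.65 = 48.23
qu = 295.093 + 143.416 + 48.23
qu = 486.74 kPa


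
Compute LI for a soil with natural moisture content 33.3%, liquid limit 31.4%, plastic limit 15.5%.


First compute the plasticity index:
PI = LL - PL = 31.4 - 15.5 = 15.9
Then compute the liquidity index:
LI = (w - PL) / PI
LI = (33.3 - 15.5) / 15.9
LI = 1.119


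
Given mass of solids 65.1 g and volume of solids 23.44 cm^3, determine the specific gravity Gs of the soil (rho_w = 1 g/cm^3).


Using Gs = m_s / (V_s * rho_w)
Since rho_w = 1 g/cm^3:
Gs = 65.1 / 23.44
Gs = 2.777


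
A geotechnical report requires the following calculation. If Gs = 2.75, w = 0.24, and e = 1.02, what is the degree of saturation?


Result: 0.6471

Derivation:
Using S = Gs * w / e
S = 2.75 * 0.24 / 1.02
S = 0.6471


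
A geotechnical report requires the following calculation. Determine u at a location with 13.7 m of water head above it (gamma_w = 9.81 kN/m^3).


Using u = gamma_w * h_w
u = 9.81 * 13.7
u = 134.4 kPa


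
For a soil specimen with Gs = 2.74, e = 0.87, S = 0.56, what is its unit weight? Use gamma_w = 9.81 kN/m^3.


Result: 16.93 kN/m^3

Derivation:
Using gamma = gamma_w * (Gs + S*e) / (1 + e)
Numerator: Gs + S*e = 2.74 + 0.56*0.87 = 3.2272
Denominator: 1 + e = 1 + 0.87 = 1.87
gamma = 9.81 * 3.2272 / 1.87
gamma = 16.93 kN/m^3


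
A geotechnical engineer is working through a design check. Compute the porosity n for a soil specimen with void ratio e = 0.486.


Using the relation n = e / (1 + e)
n = 0.486 / (1 + 0.486)
n = 0.486 / 1.486
n = 0.3271


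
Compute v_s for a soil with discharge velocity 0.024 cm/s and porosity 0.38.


Using v_s = v_d / n
v_s = 0.024 / 0.38
v_s = 0.06316 cm/s


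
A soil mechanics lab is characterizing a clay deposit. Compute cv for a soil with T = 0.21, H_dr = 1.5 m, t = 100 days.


Using cv = T * H_dr^2 / t
H_dr^2 = 1.5^2 = 2.25
cv = 0.21 * 2.25 / 100
cv = 0.00473 m^2/day


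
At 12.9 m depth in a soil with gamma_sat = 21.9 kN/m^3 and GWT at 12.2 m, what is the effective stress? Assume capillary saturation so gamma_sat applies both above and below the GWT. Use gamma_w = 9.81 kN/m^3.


Total stress = gamma_sat * depth
sigma = 21.9 * 12.9 = 282.51 kPa
Pore water pressure u = gamma_w * (depth - d_wt)
u = 9.81 * (12.9 - 12.2) = 6.867 kPa
Effective stress = sigma - u
sigma' = 282.51 - 6.867 = 275.64 kPa


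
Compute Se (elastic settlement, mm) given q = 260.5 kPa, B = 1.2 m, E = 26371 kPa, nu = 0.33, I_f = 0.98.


Using Se = q * B * (1 - nu^2) * I_f / E
1 - nu^2 = 1 - 0.33^2 = 0.8911
Se = 260.5 * 1.2 * 0.8911 * 0.98 / 26371
Se = 0.010352 m
Convert to mm: Se = 0.010352 * 1000 = 10.352 mm


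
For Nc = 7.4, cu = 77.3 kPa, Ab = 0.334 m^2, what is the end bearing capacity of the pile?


Using Qb = Nc * cu * Ab
Qb = 7.4 * 77.3 * 0.334
Qb = 191.05 kN


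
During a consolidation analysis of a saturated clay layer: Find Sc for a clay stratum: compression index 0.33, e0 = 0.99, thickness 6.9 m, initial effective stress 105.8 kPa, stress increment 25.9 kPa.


Using Sc = Cc * H / (1 + e0) * log10((sigma0 + delta_sigma) / sigma0)
Stress ratio = (105.8 + 25.9) / 105.8 = 1.2448
log10(1.2448) = 0.0951001
Cc * H / (1 + e0) = 0.33 * 6.9 / (1 + 0.99) = 1.14422
Sc = 1.14422 * 0.0951001
Sc = 0.1088 m


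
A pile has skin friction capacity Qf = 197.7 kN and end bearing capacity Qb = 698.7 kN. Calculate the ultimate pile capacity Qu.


Using Qu = Qf + Qb
Qu = 197.7 + 698.7
Qu = 896.4 kN


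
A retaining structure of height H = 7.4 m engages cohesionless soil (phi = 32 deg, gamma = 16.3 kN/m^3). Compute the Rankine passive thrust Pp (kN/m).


Compute passive earth pressure coefficient:
Kp = tan^2(45 + phi/2) = tan^2(61.0) = 3.254588
Compute passive force:
Pp = 0.5 * Kp * gamma * H^2
Pp = 0.5 * 3.254588 * 16.3 * 7.4^2
Pp = 1452.5 kN/m


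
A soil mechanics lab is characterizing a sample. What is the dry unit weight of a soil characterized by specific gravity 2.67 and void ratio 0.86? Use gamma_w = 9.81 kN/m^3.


Using gamma_d = Gs * gamma_w / (1 + e)
gamma_d = 2.67 * 9.81 / (1 + 0.86)
gamma_d = 2.67 * 9.81 / 1.86
gamma_d = 14.082 kN/m^3


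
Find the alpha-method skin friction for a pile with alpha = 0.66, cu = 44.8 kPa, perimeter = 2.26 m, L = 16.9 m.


Using Qs = alpha * cu * perimeter * L
Qs = 0.66 * 44.8 * 2.26 * 16.9
Qs = 1129.32 kN


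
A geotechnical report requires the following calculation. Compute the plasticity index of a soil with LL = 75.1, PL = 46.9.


Using PI = LL - PL
PI = 75.1 - 46.9
PI = 28.2


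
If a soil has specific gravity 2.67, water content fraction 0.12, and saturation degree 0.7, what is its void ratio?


Result: 0.4577

Derivation:
Using the relation e = Gs * w / S
e = 2.67 * 0.12 / 0.7
e = 0.4577


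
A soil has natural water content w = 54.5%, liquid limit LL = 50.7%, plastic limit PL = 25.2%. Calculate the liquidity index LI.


First compute the plasticity index:
PI = LL - PL = 50.7 - 25.2 = 25.5
Then compute the liquidity index:
LI = (w - PL) / PI
LI = (54.5 - 25.2) / 25.5
LI = 1.149


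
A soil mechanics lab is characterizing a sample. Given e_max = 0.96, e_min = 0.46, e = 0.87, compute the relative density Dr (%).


Using Dr = (e_max - e) / (e_max - e_min) * 100
e_max - e = 0.96 - 0.87 = 0.09
e_max - e_min = 0.96 - 0.46 = 0.5
Dr = 0.09 / 0.5 * 100
Dr = 18.0 %


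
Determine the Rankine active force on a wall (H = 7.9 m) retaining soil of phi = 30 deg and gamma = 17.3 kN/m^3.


Compute active earth pressure coefficient:
Ka = tan^2(45 - phi/2) = tan^2(30.0) = 0.333333
Compute active force:
Pa = 0.5 * Ka * gamma * H^2
Pa = 0.5 * 0.333333 * 17.3 * 7.9^2
Pa = 179.95 kN/m


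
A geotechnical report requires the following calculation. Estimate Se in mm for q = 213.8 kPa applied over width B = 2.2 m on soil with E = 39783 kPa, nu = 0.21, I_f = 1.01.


Using Se = q * B * (1 - nu^2) * I_f / E
1 - nu^2 = 1 - 0.21^2 = 0.9559
Se = 213.8 * 2.2 * 0.9559 * 1.01 / 39783
Se = 0.011415 m
Convert to mm: Se = 0.011415 * 1000 = 11.415 mm


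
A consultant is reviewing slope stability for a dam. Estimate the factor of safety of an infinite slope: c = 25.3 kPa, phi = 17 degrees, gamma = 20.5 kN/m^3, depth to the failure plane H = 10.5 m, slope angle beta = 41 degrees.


Using Fs = c / (gamma*H*sin(beta)*cos(beta)) + tan(phi)/tan(beta)
Cohesion contribution = 25.3 / (20.5*10.5*sin(41)*cos(41))
Cohesion contribution = 0.237386
Friction contribution = tan(17)/tan(41) = 0.351703
Fs = 0.237386 + 0.351703
Fs = 0.589


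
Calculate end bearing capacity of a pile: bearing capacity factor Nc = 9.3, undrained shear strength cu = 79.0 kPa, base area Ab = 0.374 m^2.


Result: 274.78 kN

Derivation:
Using Qb = Nc * cu * Ab
Qb = 9.3 * 79.0 * 0.374
Qb = 274.78 kN


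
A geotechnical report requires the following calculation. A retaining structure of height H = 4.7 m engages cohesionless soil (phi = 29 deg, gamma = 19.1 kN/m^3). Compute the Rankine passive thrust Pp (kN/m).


Result: 608.0 kN/m

Derivation:
Compute passive earth pressure coefficient:
Kp = tan^2(45 + phi/2) = tan^2(59.5) = 2.88206
Compute passive force:
Pp = 0.5 * Kp * gamma * H^2
Pp = 0.5 * 2.88206 * 19.1 * 4.7^2
Pp = 608.0 kN/m


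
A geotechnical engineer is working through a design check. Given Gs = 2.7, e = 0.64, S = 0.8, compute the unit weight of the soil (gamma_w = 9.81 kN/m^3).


Result: 19.213 kN/m^3

Derivation:
Using gamma = gamma_w * (Gs + S*e) / (1 + e)
Numerator: Gs + S*e = 2.7 + 0.8*0.64 = 3.212
Denominator: 1 + e = 1 + 0.64 = 1.64
gamma = 9.81 * 3.212 / 1.64
gamma = 19.213 kN/m^3


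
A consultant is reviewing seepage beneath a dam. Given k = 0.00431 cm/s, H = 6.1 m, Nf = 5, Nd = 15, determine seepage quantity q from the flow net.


Convert k to m/s for unit consistency with H:
k = 0.00431 cm/s = 0.00431 / 100 m/s = 4.31e-05 m/s
Using q = k * H * Nf / Nd
Nf / Nd = 5 / 15 = 0.3333
q = 4.31e-05 * 6.1 * 0.3333
q = 8.764e-05 m^3/s per m


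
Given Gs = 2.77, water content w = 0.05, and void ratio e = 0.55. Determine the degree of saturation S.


Using S = Gs * w / e
S = 2.77 * 0.05 / 0.55
S = 0.2518


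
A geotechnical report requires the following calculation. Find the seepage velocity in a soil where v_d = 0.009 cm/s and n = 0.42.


Using v_s = v_d / n
v_s = 0.009 / 0.42
v_s = 0.02143 cm/s


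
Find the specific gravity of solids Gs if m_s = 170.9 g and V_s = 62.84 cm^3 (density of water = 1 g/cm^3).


Using Gs = m_s / (V_s * rho_w)
Since rho_w = 1 g/cm^3:
Gs = 170.9 / 62.84
Gs = 2.72


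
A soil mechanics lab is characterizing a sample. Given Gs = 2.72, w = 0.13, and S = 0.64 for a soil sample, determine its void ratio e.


Result: 0.5525

Derivation:
Using the relation e = Gs * w / S
e = 2.72 * 0.13 / 0.64
e = 0.5525


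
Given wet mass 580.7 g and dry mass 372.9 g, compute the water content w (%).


Result: 55.73 %

Derivation:
Using w = (m_wet - m_dry) / m_dry * 100
m_wet - m_dry = 580.7 - 372.9 = 207.8 g
w = 207.8 / 372.9 * 100
w = 55.73 %


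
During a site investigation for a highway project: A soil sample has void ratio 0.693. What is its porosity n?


Result: 0.4093

Derivation:
Using the relation n = e / (1 + e)
n = 0.693 / (1 + 0.693)
n = 0.693 / 1.693
n = 0.4093


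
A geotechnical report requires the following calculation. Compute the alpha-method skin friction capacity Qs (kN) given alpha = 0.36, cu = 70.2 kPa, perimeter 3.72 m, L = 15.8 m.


Using Qs = alpha * cu * perimeter * L
Qs = 0.36 * 70.2 * 3.72 * 15.8
Qs = 1485.39 kN


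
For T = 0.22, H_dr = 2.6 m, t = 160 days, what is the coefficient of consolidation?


Using cv = T * H_dr^2 / t
H_dr^2 = 2.6^2 = 6.76
cv = 0.22 * 6.76 / 160
cv = 0.00929 m^2/day


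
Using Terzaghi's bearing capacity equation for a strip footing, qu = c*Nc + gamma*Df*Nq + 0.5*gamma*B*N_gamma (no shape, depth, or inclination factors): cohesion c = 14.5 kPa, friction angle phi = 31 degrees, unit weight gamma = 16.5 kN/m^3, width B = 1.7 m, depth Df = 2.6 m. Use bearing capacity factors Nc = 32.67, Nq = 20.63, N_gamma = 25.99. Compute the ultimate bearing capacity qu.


Compute qu = c*Nc + gamma*Df*Nq + 0.5*gamma*B*N_gamma
Term 1: 14.5 * 32.67 = 473.715
Term 2: 16.5 * 2.6 * 20.63 = 885.027
Term 3: 0.5 * 16.5 * 1.7 * 25.99 = 364.50975
qu = 473.715 + 885.027 + 364.50975
qu = 1723.25 kPa


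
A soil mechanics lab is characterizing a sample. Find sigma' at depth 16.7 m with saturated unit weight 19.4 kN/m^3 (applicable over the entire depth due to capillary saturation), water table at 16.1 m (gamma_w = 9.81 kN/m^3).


Total stress = gamma_sat * depth
sigma = 19.4 * 16.7 = 323.98 kPa
Pore water pressure u = gamma_w * (depth - d_wt)
u = 9.81 * (16.7 - 16.1) = 5.886 kPa
Effective stress = sigma - u
sigma' = 323.98 - 5.886 = 318.09 kPa


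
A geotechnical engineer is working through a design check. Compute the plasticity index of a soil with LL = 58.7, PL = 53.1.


Result: 5.6

Derivation:
Using PI = LL - PL
PI = 58.7 - 53.1
PI = 5.6


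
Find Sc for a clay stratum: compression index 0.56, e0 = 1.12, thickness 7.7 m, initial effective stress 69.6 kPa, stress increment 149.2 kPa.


Using Sc = Cc * H / (1 + e0) * log10((sigma0 + delta_sigma) / sigma0)
Stress ratio = (69.6 + 149.2) / 69.6 = 3.14368
log10(3.14368) = 0.497438
Cc * H / (1 + e0) = 0.56 * 7.7 / (1 + 1.12) = 2.03396
Sc = 2.03396 * 0.497438
Sc = 1.0118 m


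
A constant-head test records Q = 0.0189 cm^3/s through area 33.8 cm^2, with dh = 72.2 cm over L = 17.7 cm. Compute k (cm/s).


Compute hydraulic gradient:
i = dh / L = 72.2 / 17.7 = 4.0791
Then apply Darcy's law:
k = Q / (A * i)
k = 0.0189 / (33.8 * 4.0791)
k = 0.0189 / 137.873
k = 0.000137 cm/s


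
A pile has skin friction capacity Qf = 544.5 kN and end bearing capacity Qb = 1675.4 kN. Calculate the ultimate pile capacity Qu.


Using Qu = Qf + Qb
Qu = 544.5 + 1675.4
Qu = 2219.9 kN


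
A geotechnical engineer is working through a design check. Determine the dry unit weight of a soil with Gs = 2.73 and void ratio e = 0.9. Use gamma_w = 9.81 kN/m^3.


Using gamma_d = Gs * gamma_w / (1 + e)
gamma_d = 2.73 * 9.81 / (1 + 0.9)
gamma_d = 2.73 * 9.81 / 1.9
gamma_d = 14.095 kN/m^3


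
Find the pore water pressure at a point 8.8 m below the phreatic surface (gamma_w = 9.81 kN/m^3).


Using u = gamma_w * h_w
u = 9.81 * 8.8
u = 86.33 kPa


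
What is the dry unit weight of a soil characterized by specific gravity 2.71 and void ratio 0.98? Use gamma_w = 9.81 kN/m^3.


Using gamma_d = Gs * gamma_w / (1 + e)
gamma_d = 2.71 * 9.81 / (1 + 0.98)
gamma_d = 2.71 * 9.81 / 1.98
gamma_d = 13.427 kN/m^3


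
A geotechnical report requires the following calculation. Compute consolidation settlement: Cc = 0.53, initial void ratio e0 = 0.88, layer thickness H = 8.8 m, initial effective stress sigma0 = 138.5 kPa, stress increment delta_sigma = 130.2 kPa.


Using Sc = Cc * H / (1 + e0) * log10((sigma0 + delta_sigma) / sigma0)
Stress ratio = (138.5 + 130.2) / 138.5 = 1.94007
log10(1.94007) = 0.287818
Cc * H / (1 + e0) = 0.53 * 8.8 / (1 + 0.88) = 2.48085
Sc = 2.48085 * 0.287818
Sc = 0.714 m


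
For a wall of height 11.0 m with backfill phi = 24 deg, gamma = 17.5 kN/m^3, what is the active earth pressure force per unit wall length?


Result: 446.51 kN/m

Derivation:
Compute active earth pressure coefficient:
Ka = tan^2(45 - phi/2) = tan^2(33.0) = 0.42173
Compute active force:
Pa = 0.5 * Ka * gamma * H^2
Pa = 0.5 * 0.42173 * 17.5 * 11.0^2
Pa = 446.51 kN/m


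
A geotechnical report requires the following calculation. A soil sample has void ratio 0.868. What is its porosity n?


Using the relation n = e / (1 + e)
n = 0.868 / (1 + 0.868)
n = 0.868 / 1.868
n = 0.4647


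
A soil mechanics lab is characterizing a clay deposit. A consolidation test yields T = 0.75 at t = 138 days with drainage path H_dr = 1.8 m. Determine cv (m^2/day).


Using cv = T * H_dr^2 / t
H_dr^2 = 1.8^2 = 3.24
cv = 0.75 * 3.24 / 138
cv = 0.01761 m^2/day
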